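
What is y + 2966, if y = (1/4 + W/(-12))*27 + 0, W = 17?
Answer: 5869/2 ≈ 2934.5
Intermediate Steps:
y = -63/2 (y = (1/4 + 17/(-12))*27 + 0 = (1*(¼) + 17*(-1/12))*27 + 0 = (¼ - 17/12)*27 + 0 = -7/6*27 + 0 = -63/2 + 0 = -63/2 ≈ -31.500)
y + 2966 = -63/2 + 2966 = 5869/2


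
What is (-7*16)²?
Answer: 12544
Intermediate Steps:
(-7*16)² = (-112)² = 12544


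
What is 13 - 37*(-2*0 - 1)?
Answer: 50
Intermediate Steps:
13 - 37*(-2*0 - 1) = 13 - 37*(0 - 1) = 13 - 37*(-1) = 13 + 37 = 50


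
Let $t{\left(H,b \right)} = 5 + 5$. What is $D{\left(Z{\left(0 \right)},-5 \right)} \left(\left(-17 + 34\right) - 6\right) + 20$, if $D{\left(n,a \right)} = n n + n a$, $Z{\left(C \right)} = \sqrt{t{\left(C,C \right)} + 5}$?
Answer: $185 - 55 \sqrt{15} \approx -28.014$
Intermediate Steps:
$t{\left(H,b \right)} = 10$
$Z{\left(C \right)} = \sqrt{15}$ ($Z{\left(C \right)} = \sqrt{10 + 5} = \sqrt{15}$)
$D{\left(n,a \right)} = n^{2} + a n$
$D{\left(Z{\left(0 \right)},-5 \right)} \left(\left(-17 + 34\right) - 6\right) + 20 = \sqrt{15} \left(-5 + \sqrt{15}\right) \left(\left(-17 + 34\right) - 6\right) + 20 = \sqrt{15} \left(-5 + \sqrt{15}\right) \left(17 - 6\right) + 20 = \sqrt{15} \left(-5 + \sqrt{15}\right) 11 + 20 = 11 \sqrt{15} \left(-5 + \sqrt{15}\right) + 20 = 20 + 11 \sqrt{15} \left(-5 + \sqrt{15}\right)$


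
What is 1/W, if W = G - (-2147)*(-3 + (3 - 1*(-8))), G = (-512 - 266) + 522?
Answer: 1/16920 ≈ 5.9102e-5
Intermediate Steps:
G = -256 (G = -778 + 522 = -256)
W = 16920 (W = -256 - (-2147)*(-3 + (3 - 1*(-8))) = -256 - (-2147)*(-3 + (3 + 8)) = -256 - (-2147)*(-3 + 11) = -256 - (-2147)*8 = -256 - 113*(-152) = -256 + 17176 = 16920)
1/W = 1/16920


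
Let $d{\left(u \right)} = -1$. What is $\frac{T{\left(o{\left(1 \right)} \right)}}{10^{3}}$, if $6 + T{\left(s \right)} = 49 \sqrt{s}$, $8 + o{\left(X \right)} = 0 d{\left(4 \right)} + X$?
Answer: $- \frac{3}{500} + \frac{49 i \sqrt{7}}{1000} \approx -0.006 + 0.12964 i$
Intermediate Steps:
$o{\left(X \right)} = -8 + X$ ($o{\left(X \right)} = -8 + \left(0 \left(-1\right) + X\right) = -8 + \left(0 + X\right) = -8 + X$)
$T{\left(s \right)} = -6 + 49 \sqrt{s}$
$\frac{T{\left(o{\left(1 \right)} \right)}}{10^{3}} = \frac{-6 + 49 \sqrt{-8 + 1}}{10^{3}} = \frac{-6 + 49 \sqrt{-7}}{1000} = \left(-6 + 49 i \sqrt{7}\right) \frac{1}{1000} = - \frac{3}{500} + \frac{49 i \sqrt{7}}{1000}$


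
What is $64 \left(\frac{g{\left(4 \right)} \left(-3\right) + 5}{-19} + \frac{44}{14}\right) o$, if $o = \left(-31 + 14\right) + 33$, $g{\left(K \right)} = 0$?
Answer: $\frac{392192}{133} \approx 2948.8$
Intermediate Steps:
$o = 16$ ($o = -17 + 33 = 16$)
$64 \left(\frac{g{\left(4 \right)} \left(-3\right) + 5}{-19} + \frac{44}{14}\right) o = 64 \left(\frac{0 \left(-3\right) + 5}{-19} + \frac{44}{14}\right) 16 = 64 \left(\left(0 + 5\right) \left(- \frac{1}{19}\right) + 44 \cdot \frac{1}{14}\right) 16 = 64 \left(5 \left(- \frac{1}{19}\right) + \frac{22}{7}\right) 16 = 64 \left(- \frac{5}{19} + \frac{22}{7}\right) 16 = 64 \cdot \frac{383}{133} \cdot 16 = \frac{24512}{133} \cdot 16 = \frac{392192}{133}$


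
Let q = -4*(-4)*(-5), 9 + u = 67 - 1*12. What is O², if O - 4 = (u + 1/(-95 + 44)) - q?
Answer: 43943641/2601 ≈ 16895.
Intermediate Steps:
u = 46 (u = -9 + (67 - 1*12) = -9 + (67 - 12) = -9 + 55 = 46)
q = -80 (q = 16*(-5) = -80)
O = 6629/51 (O = 4 + ((46 + 1/(-95 + 44)) - 1*(-80)) = 4 + ((46 + 1/(-51)) + 80) = 4 + ((46 - 1/51) + 80) = 4 + (2345/51 + 80) = 4 + 6425/51 = 6629/51 ≈ 129.98)
O² = (6629/51)² = 43943641/2601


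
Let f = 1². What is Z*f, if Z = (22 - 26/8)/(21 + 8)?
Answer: 75/116 ≈ 0.64655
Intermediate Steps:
Z = 75/116 (Z = (22 - 26*⅛)/29 = (22 - 13/4)*(1/29) = (75/4)*(1/29) = 75/116 ≈ 0.64655)
f = 1
Z*f = (75/116)*1 = 75/116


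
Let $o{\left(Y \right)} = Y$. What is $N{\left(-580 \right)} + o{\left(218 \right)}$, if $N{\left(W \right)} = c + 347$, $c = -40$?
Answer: $525$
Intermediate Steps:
$N{\left(W \right)} = 307$ ($N{\left(W \right)} = -40 + 347 = 307$)
$N{\left(-580 \right)} + o{\left(218 \right)} = 307 + 218 = 525$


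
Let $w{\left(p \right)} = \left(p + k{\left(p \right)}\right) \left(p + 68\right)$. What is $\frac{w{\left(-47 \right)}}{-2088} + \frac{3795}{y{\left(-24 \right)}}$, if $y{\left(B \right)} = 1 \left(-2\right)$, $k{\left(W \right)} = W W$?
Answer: $- \frac{667897}{348} \approx -1919.2$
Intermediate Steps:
$k{\left(W \right)} = W^{2}$
$y{\left(B \right)} = -2$
$w{\left(p \right)} = \left(68 + p\right) \left(p + p^{2}\right)$ ($w{\left(p \right)} = \left(p + p^{2}\right) \left(p + 68\right) = \left(p + p^{2}\right) \left(68 + p\right) = \left(68 + p\right) \left(p + p^{2}\right)$)
$\frac{w{\left(-47 \right)}}{-2088} + \frac{3795}{y{\left(-24 \right)}} = \frac{\left(-47\right) \left(68 + \left(-47\right)^{2} + 69 \left(-47\right)\right)}{-2088} + \frac{3795}{-2} = - 47 \left(68 + 2209 - 3243\right) \left(- \frac{1}{2088}\right) + 3795 \left(- \frac{1}{2}\right) = \left(-47\right) \left(-966\right) \left(- \frac{1}{2088}\right) - \frac{3795}{2} = 45402 \left(- \frac{1}{2088}\right) - \frac{3795}{2} = - \frac{7567}{348} - \frac{3795}{2} = - \frac{667897}{348}$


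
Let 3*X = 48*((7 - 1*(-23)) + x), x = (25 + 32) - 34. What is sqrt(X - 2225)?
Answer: 9*I*sqrt(17) ≈ 37.108*I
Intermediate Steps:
x = 23 (x = 57 - 34 = 23)
X = 848 (X = (48*((7 - 1*(-23)) + 23))/3 = (48*((7 + 23) + 23))/3 = (48*(30 + 23))/3 = (48*53)/3 = (1/3)*2544 = 848)
sqrt(X - 2225) = sqrt(848 - 2225) = sqrt(-1377) = 9*I*sqrt(17)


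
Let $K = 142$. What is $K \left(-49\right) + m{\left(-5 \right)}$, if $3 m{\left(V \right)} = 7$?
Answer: $- \frac{20867}{3} \approx -6955.7$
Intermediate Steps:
$m{\left(V \right)} = \frac{7}{3}$ ($m{\left(V \right)} = \frac{1}{3} \cdot 7 = \frac{7}{3}$)
$K \left(-49\right) + m{\left(-5 \right)} = 142 \left(-49\right) + \frac{7}{3} = -6958 + \frac{7}{3} = - \frac{20867}{3}$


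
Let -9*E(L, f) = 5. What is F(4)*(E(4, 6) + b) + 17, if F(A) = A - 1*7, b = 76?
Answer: -628/3 ≈ -209.33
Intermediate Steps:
E(L, f) = -5/9 (E(L, f) = -⅑*5 = -5/9)
F(A) = -7 + A (F(A) = A - 7 = -7 + A)
F(4)*(E(4, 6) + b) + 17 = (-7 + 4)*(-5/9 + 76) + 17 = -3*679/9 + 17 = -679/3 + 17 = -628/3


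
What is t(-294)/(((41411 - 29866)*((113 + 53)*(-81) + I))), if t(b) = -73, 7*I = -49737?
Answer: 511/1660852155 ≈ 3.0767e-7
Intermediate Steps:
I = -49737/7 (I = (⅐)*(-49737) = -49737/7 ≈ -7105.3)
t(-294)/(((41411 - 29866)*((113 + 53)*(-81) + I))) = -73*1/((41411 - 29866)*((113 + 53)*(-81) - 49737/7)) = -73*1/(11545*(166*(-81) - 49737/7)) = -73*1/(11545*(-13446 - 49737/7)) = -73/(11545*(-143859/7)) = -73/(-1660852155/7) = -73*(-7/1660852155) = 511/1660852155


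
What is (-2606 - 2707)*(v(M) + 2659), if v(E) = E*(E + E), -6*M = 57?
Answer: -30172527/2 ≈ -1.5086e+7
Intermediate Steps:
M = -19/2 (M = -⅙*57 = -19/2 ≈ -9.5000)
v(E) = 2*E² (v(E) = E*(2*E) = 2*E²)
(-2606 - 2707)*(v(M) + 2659) = (-2606 - 2707)*(2*(-19/2)² + 2659) = -5313*(2*(361/4) + 2659) = -5313*(361/2 + 2659) = -5313*5679/2 = -30172527/2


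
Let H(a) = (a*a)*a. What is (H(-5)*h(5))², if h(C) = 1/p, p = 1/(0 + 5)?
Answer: 390625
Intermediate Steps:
p = ⅕ (p = 1/5 = ⅕ ≈ 0.20000)
H(a) = a³ (H(a) = a²*a = a³)
h(C) = 5 (h(C) = 1/(⅕) = 5)
(H(-5)*h(5))² = ((-5)³*5)² = (-125*5)² = (-625)² = 390625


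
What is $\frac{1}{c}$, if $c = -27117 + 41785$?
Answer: $\frac{1}{14668} \approx 6.8176 \cdot 10^{-5}$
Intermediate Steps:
$c = 14668$
$\frac{1}{c} = \frac{1}{14668}$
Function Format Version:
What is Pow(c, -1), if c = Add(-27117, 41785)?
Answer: Rational(1, 14668) ≈ 6.8176e-5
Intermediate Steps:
c = 14668
Pow(c, -1) = Pow(14668, -1) = Rational(1, 14668)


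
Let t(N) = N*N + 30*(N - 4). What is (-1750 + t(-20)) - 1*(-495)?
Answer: -1575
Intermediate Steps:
t(N) = -120 + N**2 + 30*N (t(N) = N**2 + 30*(-4 + N) = N**2 + (-120 + 30*N) = -120 + N**2 + 30*N)
(-1750 + t(-20)) - 1*(-495) = (-1750 + (-120 + (-20)**2 + 30*(-20))) - 1*(-495) = (-1750 + (-120 + 400 - 600)) + 495 = (-1750 - 320) + 495 = -2070 + 495 = -1575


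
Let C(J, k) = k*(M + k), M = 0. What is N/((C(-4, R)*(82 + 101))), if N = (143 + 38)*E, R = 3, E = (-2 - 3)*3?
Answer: -905/549 ≈ -1.6485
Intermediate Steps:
E = -15 (E = -5*3 = -15)
C(J, k) = k² (C(J, k) = k*(0 + k) = k*k = k²)
N = -2715 (N = (143 + 38)*(-15) = 181*(-15) = -2715)
N/((C(-4, R)*(82 + 101))) = -2715*1/(9*(82 + 101)) = -2715/(9*183) = -2715/1647 = -2715*1/1647 = -905/549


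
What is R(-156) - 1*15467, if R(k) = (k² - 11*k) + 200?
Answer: 10785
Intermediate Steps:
R(k) = 200 + k² - 11*k
R(-156) - 1*15467 = (200 + (-156)² - 11*(-156)) - 1*15467 = (200 + 24336 + 1716) - 15467 = 26252 - 15467 = 10785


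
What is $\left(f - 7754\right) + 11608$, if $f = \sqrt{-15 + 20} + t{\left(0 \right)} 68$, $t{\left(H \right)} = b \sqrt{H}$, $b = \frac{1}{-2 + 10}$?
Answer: $3854 + \sqrt{5} \approx 3856.2$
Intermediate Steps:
$b = \frac{1}{8} \approx 0.125$
$t{\left(H \right)} = \frac{\sqrt{H}}{8}$
$f = \sqrt{5}$ ($f = \sqrt{-15 + 20} + \frac{\sqrt{0}}{8} \cdot 68 = \sqrt{5} + \frac{1}{8} \cdot 0 \cdot 68 = \sqrt{5} + 0 \cdot 68 = \sqrt{5} + 0 = \sqrt{5} \approx 2.2361$)
$\left(f - 7754\right) + 11608 = \left(\sqrt{5} - 7754\right) + 11608 = \left(-7754 + \sqrt{5}\right) + 11608 = 3854 + \sqrt{5}$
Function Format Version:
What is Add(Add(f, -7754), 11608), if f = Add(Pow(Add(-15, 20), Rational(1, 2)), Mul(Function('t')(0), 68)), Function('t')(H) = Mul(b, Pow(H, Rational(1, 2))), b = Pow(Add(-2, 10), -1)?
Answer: Add(3854, Pow(5, Rational(1, 2))) ≈ 3856.2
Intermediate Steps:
b = Rational(1, 8) (b = Pow(8, -1) = Rational(1, 8) ≈ 0.12500)
Function('t')(H) = Mul(Rational(1, 8), Pow(H, Rational(1, 2)))
f = Pow(5, Rational(1, 2)) (f = Add(Pow(Add(-15, 20), Rational(1, 2)), Mul(Mul(Rational(1, 8), Pow(0, Rational(1, 2))), 68)) = Add(Pow(5, Rational(1, 2)), Mul(Mul(Rational(1, 8), 0), 68)) = Add(Pow(5, Rational(1, 2)), Mul(0, 68)) = Add(Pow(5, Rational(1, 2)), 0) = Pow(5, Rational(1, 2)) ≈ 2.2361)
Add(Add(f, -7754), 11608) = Add(Add(Pow(5, Rational(1, 2)), -7754), 11608) = Add(Add(-7754, Pow(5, Rational(1, 2))), 11608) = Add(3854, Pow(5, Rational(1, 2)))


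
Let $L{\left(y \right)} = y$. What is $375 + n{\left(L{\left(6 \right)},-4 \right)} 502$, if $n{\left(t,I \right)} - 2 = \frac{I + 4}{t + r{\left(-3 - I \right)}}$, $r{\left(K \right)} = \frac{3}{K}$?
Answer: $1379$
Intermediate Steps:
$n{\left(t,I \right)} = 2 + \frac{4 + I}{t + \frac{3}{-3 - I}}$ ($n{\left(t,I \right)} = 2 + \frac{I + 4}{t + \frac{3}{-3 - I}} = 2 + \frac{4 + I}{t + \frac{3}{-3 - I}}$)
$375 + n{\left(L{\left(6 \right)},-4 \right)} 502 = 375 + \frac{-6 + \left(3 - 4\right) \left(4 - 4 + 2 \cdot 6\right)}{-3 + 6 \left(3 - 4\right)} 502 = 375 + \frac{-6 - \left(4 - 4 + 12\right)}{-3 + 6 \left(-1\right)} 502 = 375 + \frac{-6 - 12}{-3 - 6} \cdot 502 = 375 + \frac{-6 - 12}{-9} \cdot 502 = 375 + \left(- \frac{1}{9}\right) \left(-18\right) 502 = 375 + 2 \cdot 502 = 375 + 1004 = 1379$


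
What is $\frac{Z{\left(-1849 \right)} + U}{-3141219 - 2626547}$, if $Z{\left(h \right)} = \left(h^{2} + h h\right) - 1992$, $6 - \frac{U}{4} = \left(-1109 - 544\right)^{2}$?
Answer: $\frac{2047001}{2883883} \approx 0.70981$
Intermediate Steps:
$U = -10929612$ ($U = 24 - 4 \left(-1109 - 544\right)^{2} = 24 - 4 \left(-1653\right)^{2} = 24 - 10929636 = -10929612$)
$Z{\left(h \right)} = -1992 + 2 h^{2}$ ($Z{\left(h \right)} = \left(h^{2} + h^{2}\right) - 1992 = 2 h^{2} - 1992 = -1992 + 2 h^{2}$)
$\frac{Z{\left(-1849 \right)} + U}{-3141219 - 2626547} = \frac{\left(-1992 + 2 \left(-1849\right)^{2}\right) - 10929612}{-3141219 - 2626547} = \frac{\left(-1992 + 2 \cdot 3418801\right) - 10929612}{-5767766} = \left(\left(-1992 + 6837602\right) - 10929612\right) \left(- \frac{1}{5767766}\right) = \left(6835610 - 10929612\right) \left(- \frac{1}{5767766}\right) = \left(-4094002\right) \left(- \frac{1}{5767766}\right) = \frac{2047001}{2883883}$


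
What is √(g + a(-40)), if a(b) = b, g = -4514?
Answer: 3*I*√506 ≈ 67.483*I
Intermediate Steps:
√(g + a(-40)) = √(-4514 - 40) = √(-4554) = 3*I*√506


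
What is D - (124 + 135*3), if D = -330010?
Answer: -330539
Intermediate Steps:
D - (124 + 135*3) = -330010 - (124 + 135*3) = -330010 - (124 + 405) = -330010 - 1*529 = -330010 - 529 = -330539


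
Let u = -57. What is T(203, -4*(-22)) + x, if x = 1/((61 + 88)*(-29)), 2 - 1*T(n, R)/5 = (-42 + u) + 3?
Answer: 2117289/4321 ≈ 490.00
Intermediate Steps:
T(n, R) = 490 (T(n, R) = 10 - 5*((-42 - 57) + 3) = 10 - 5*(-99 + 3) = 10 - 5*(-96) = 10 + 480 = 490)
x = -1/4321 (x = 1/(149*(-29)) = 1/(-4321) = -1/4321 ≈ -0.00023143)
T(203, -4*(-22)) + x = 490 - 1/4321 = 2117289/4321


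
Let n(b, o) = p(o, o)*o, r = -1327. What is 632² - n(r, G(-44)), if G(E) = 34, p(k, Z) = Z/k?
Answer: 399390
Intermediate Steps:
n(b, o) = o (n(b, o) = (o/o)*o = 1*o = o)
632² - n(r, G(-44)) = 632² - 1*34 = 399424 - 34 = 399390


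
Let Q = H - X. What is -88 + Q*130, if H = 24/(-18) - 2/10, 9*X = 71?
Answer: -11816/9 ≈ -1312.9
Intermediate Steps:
X = 71/9 (X = (1/9)*71 = 71/9 ≈ 7.8889)
H = -23/15 (H = 24*(-1/18) - 2*1/10 = -4/3 - 1/5 = -23/15 ≈ -1.5333)
Q = -424/45 (Q = -23/15 - 1*71/9 = -23/15 - 71/9 = -424/45 ≈ -9.4222)
-88 + Q*130 = -88 - 424/45*130 = -88 - 11024/9 = -11816/9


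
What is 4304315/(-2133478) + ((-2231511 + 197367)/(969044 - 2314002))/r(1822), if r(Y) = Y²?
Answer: -2402256788085061981/1190703553315455002 ≈ -2.0175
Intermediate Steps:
4304315/(-2133478) + ((-2231511 + 197367)/(969044 - 2314002))/r(1822) = 4304315/(-2133478) + ((-2231511 + 197367)/(969044 - 2314002))/(1822²) = 4304315*(-1/2133478) - 2034144/(-1344958)/3319684 = -4304315/2133478 - 2034144*(-1/1344958)*(1/3319684) = -4304315/2133478 + (1017072/672479)*(1/3319684) = -4304315/2133478 + 254268/558104444159 = -2402256788085061981/1190703553315455002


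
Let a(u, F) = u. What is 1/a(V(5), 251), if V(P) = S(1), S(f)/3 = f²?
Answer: ⅓ ≈ 0.33333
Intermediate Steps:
S(f) = 3*f²
V(P) = 3 (V(P) = 3*1² = 3*1 = 3)
1/a(V(5), 251) = 1/3 = ⅓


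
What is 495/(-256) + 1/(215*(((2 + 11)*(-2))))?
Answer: -1383653/715520 ≈ -1.9338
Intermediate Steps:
495/(-256) + 1/(215*(((2 + 11)*(-2)))) = 495*(-1/256) + 1/(215*((13*(-2)))) = -495/256 + (1/215)/(-26) = -495/256 + (1/215)*(-1/26) = -495/256 - 1/5590 = -1383653/715520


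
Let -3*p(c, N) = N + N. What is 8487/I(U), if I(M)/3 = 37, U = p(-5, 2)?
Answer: 2829/37 ≈ 76.459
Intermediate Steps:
p(c, N) = -2*N/3 (p(c, N) = -(N + N)/3 = -2*N/3)
U = -4/3 (U = -2/3*2 = -4/3 ≈ -1.3333)
I(M) = 111 (I(M) = 3*37 = 111)
8487/I(U) = 8487/111 = 8487*(1/111) = 2829/37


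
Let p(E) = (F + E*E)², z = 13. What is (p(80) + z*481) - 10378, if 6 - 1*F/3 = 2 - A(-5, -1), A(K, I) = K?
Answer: 40917484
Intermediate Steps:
F = -3 (F = 18 - 3*(2 - 1*(-5)) = 18 - 3*(2 + 5) = 18 - 3*7 = 18 - 21 = -3)
p(E) = (-3 + E²)² (p(E) = (-3 + E*E)² = (-3 + E²)²)
(p(80) + z*481) - 10378 = ((-3 + 80²)² + 13*481) - 10378 = ((-3 + 6400)² + 6253) - 10378 = (6397² + 6253) - 10378 = (40921609 + 6253) - 10378 = 40927862 - 10378 = 40917484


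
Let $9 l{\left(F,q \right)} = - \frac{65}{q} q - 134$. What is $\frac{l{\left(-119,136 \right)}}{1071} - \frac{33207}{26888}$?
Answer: $- \frac{325432985}{259173432} \approx -1.2557$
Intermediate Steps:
$l{\left(F,q \right)} = - \frac{199}{9}$ ($l{\left(F,q \right)} = \frac{- \frac{65}{q} q - 134}{9} = \frac{-65 - 134}{9} = \frac{1}{9} \left(-199\right) = - \frac{199}{9}$)
$\frac{l{\left(-119,136 \right)}}{1071} - \frac{33207}{26888} = - \frac{199}{9 \cdot 1071} - \frac{33207}{26888} = \left(- \frac{199}{9}\right) \frac{1}{1071} - \frac{33207}{26888} = - \frac{199}{9639} - \frac{33207}{26888} = - \frac{325432985}{259173432}$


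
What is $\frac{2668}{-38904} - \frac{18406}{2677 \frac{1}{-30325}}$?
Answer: $\frac{5428681340141}{26036502} \approx 2.085 \cdot 10^{5}$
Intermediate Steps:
$\frac{2668}{-38904} - \frac{18406}{2677 \frac{1}{-30325}} = 2668 \left(- \frac{1}{38904}\right) - \frac{18406}{2677 \left(- \frac{1}{30325}\right)} = - \frac{667}{9726} - \frac{18406}{- \frac{2677}{30325}} = - \frac{667}{9726} - - \frac{558161950}{2677} = - \frac{667}{9726} + \frac{558161950}{2677} = \frac{5428681340141}{26036502}$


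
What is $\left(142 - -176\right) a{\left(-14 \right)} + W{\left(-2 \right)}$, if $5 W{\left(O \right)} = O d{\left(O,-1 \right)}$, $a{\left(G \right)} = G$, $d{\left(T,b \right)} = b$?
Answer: $- \frac{22258}{5} \approx -4451.6$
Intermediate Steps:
$W{\left(O \right)} = - \frac{O}{5}$ ($W{\left(O \right)} = \frac{O \left(-1\right)}{5} = \frac{\left(-1\right) O}{5} = - \frac{O}{5}$)
$\left(142 - -176\right) a{\left(-14 \right)} + W{\left(-2 \right)} = \left(142 - -176\right) \left(-14\right) - - \frac{2}{5} = \left(142 + 176\right) \left(-14\right) + \frac{2}{5} = 318 \left(-14\right) + \frac{2}{5} = -4452 + \frac{2}{5} = - \frac{22258}{5}$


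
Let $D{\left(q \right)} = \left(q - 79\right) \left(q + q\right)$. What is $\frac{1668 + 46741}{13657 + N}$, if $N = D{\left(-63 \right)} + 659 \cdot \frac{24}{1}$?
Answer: $\frac{48409}{47365} \approx 1.022$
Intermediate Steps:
$D{\left(q \right)} = 2 q \left(-79 + q\right)$ ($D{\left(q \right)} = \left(-79 + q\right) 2 q = 2 q \left(-79 + q\right)$)
$N = 33708$ ($N = 2 \left(-63\right) \left(-79 - 63\right) + 659 \cdot \frac{24}{1} = 2 \left(-63\right) \left(-142\right) + 659 \cdot 24 \cdot 1 = 17892 + 659 \cdot 24 = 17892 + 15816 = 33708$)
$\frac{1668 + 46741}{13657 + N} = \frac{1668 + 46741}{13657 + 33708} = \frac{48409}{47365}$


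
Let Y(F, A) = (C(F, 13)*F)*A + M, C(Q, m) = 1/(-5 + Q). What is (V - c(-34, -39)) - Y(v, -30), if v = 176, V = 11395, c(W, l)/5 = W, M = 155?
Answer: 652130/57 ≈ 11441.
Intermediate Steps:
c(W, l) = 5*W
Y(F, A) = 155 + A*F/(-5 + F) (Y(F, A) = (F/(-5 + F))*A + 155 = A*F/(-5 + F) + 155 = 155 + A*F/(-5 + F))
(V - c(-34, -39)) - Y(v, -30) = (11395 - 5*(-34)) - (-775 + 155*176 - 30*176)/(-5 + 176) = (11395 - 1*(-170)) - (-775 + 27280 - 5280)/171 = (11395 + 170) - 21225/171 = 11565 - 1*7075/57 = 11565 - 7075/57 = 652130/57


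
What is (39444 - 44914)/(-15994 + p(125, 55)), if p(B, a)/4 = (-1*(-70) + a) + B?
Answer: 2735/7497 ≈ 0.36481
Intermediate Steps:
p(B, a) = 280 + 4*B + 4*a (p(B, a) = 4*((-1*(-70) + a) + B) = 4*((70 + a) + B) = 4*(70 + B + a) = 280 + 4*B + 4*a)
(39444 - 44914)/(-15994 + p(125, 55)) = (39444 - 44914)/(-15994 + (280 + 4*125 + 4*55)) = -5470/(-15994 + (280 + 500 + 220)) = -5470/(-15994 + 1000) = -5470/(-14994) = -5470*(-1/14994) = 2735/7497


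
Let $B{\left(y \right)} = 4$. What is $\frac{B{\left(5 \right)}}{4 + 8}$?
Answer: $\frac{1}{3} \approx 0.33333$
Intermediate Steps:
$\frac{B{\left(5 \right)}}{4 + 8} = \frac{1}{4 + 8} \cdot 4 = \frac{1}{12} \cdot 4 = \frac{1}{3}$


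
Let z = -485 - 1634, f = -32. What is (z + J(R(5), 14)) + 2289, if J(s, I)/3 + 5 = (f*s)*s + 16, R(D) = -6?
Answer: -3253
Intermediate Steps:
J(s, I) = 33 - 96*s**2 (J(s, I) = -15 + 3*((-32*s)*s + 16) = -15 + 3*(-32*s**2 + 16) = -15 + 3*(16 - 32*s**2) = -15 + (48 - 96*s**2) = 33 - 96*s**2)
z = -2119
(z + J(R(5), 14)) + 2289 = (-2119 + (33 - 96*(-6)**2)) + 2289 = (-2119 + (33 - 96*36)) + 2289 = (-2119 + (33 - 3456)) + 2289 = (-2119 - 3423) + 2289 = -5542 + 2289 = -3253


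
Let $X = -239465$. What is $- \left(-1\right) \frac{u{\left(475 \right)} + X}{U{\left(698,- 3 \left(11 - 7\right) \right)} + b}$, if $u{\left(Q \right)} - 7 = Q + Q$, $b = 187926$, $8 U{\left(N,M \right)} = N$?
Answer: $- \frac{954032}{752053} \approx -1.2686$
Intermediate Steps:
$U{\left(N,M \right)} = \frac{N}{8}$
$u{\left(Q \right)} = 7 + 2 Q$ ($u{\left(Q \right)} = 7 + \left(Q + Q\right) = 7 + 2 Q$)
$- \left(-1\right) \frac{u{\left(475 \right)} + X}{U{\left(698,- 3 \left(11 - 7\right) \right)} + b} = - \left(-1\right) \frac{\left(7 + 2 \cdot 475\right) - 239465}{\frac{1}{8} \cdot 698 + 187926} = - \left(-1\right) \frac{\left(7 + 950\right) - 239465}{\frac{349}{4} + 187926} = - \left(-1\right) \frac{957 - 239465}{\frac{752053}{4}} = - \left(-1\right) \left(\left(-238508\right) \frac{4}{752053}\right) = - \frac{\left(-1\right) \left(-954032\right)}{752053} = \left(-1\right) \frac{954032}{752053} = - \frac{954032}{752053}$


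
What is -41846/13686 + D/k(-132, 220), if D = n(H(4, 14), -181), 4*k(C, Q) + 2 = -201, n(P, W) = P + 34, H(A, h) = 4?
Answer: -5287505/1389129 ≈ -3.8063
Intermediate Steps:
n(P, W) = 34 + P
k(C, Q) = -203/4 (k(C, Q) = -½ + (¼)*(-201) = -½ - 201/4 = -203/4)
D = 38 (D = 34 + 4 = 38)
-41846/13686 + D/k(-132, 220) = -41846/13686 + 38/(-203/4) = -41846*1/13686 + 38*(-4/203) = -20923/6843 - 152/203 = -5287505/1389129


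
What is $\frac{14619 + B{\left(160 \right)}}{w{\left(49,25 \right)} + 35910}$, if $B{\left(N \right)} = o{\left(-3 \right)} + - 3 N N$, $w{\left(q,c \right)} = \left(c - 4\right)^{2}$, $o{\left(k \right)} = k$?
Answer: $- \frac{20728}{12117} \approx -1.7107$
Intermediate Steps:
$w{\left(q,c \right)} = \left(-4 + c\right)^{2}$
$B{\left(N \right)} = -3 - 3 N^{2}$ ($B{\left(N \right)} = -3 + - 3 N N = -3 - 3 N^{2}$)
$\frac{14619 + B{\left(160 \right)}}{w{\left(49,25 \right)} + 35910} = \frac{14619 - \left(3 + 3 \cdot 160^{2}\right)}{\left(-4 + 25\right)^{2} + 35910} = \frac{14619 - 76803}{21^{2} + 35910} = \frac{14619 - 76803}{441 + 35910} = \frac{14619 - 76803}{36351} = \left(-62184\right) \frac{1}{36351} = - \frac{20728}{12117}$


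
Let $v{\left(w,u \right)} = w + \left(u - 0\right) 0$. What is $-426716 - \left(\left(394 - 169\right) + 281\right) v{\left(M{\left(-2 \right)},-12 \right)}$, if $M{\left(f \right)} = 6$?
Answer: $-429752$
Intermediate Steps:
$v{\left(w,u \right)} = w$ ($v{\left(w,u \right)} = w + \left(u + 0\right) 0 = w + u 0 = w + 0 = w$)
$-426716 - \left(\left(394 - 169\right) + 281\right) v{\left(M{\left(-2 \right)},-12 \right)} = -426716 - \left(\left(394 - 169\right) + 281\right) 6 = -426716 - \left(225 + 281\right) 6 = -426716 - 506 \cdot 6 = -426716 - 3036 = -429752$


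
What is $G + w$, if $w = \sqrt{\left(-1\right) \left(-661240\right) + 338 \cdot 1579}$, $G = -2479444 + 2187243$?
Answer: $-292201 + \sqrt{1194942} \approx -2.9111 \cdot 10^{5}$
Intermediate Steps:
$G = -292201$
$w = \sqrt{1194942}$ ($w = \sqrt{661240 + 533702} = \sqrt{1194942} \approx 1093.1$)
$G + w = -292201 + \sqrt{1194942}$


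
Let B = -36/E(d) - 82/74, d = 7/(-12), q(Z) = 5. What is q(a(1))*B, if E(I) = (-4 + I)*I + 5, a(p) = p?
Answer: -237113/8177 ≈ -28.998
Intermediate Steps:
d = -7/12 (d = 7*(-1/12) = -7/12 ≈ -0.58333)
E(I) = 5 + I*(-4 + I) (E(I) = I*(-4 + I) + 5 = 5 + I*(-4 + I))
B = -237113/40885 (B = -36/(5 + (-7/12)**2 - 4*(-7/12)) - 82/74 = -36/(5 + 49/144 + 7/3) - 82*1/74 = -36/1105/144 - 41/37 = -36*144/1105 - 41/37 = -5184/1105 - 41/37 = -237113/40885 ≈ -5.7995)
q(a(1))*B = 5*(-237113/40885) = -237113/8177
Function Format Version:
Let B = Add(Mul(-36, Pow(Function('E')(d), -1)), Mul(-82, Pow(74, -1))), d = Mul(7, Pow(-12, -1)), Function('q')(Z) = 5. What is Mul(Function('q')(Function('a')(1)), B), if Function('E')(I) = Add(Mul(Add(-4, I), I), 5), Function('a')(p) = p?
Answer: Rational(-237113, 8177) ≈ -28.998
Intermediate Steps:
d = Rational(-7, 12) (d = Mul(7, Rational(-1, 12)) = Rational(-7, 12) ≈ -0.58333)
Function('E')(I) = Add(5, Mul(I, Add(-4, I))) (Function('E')(I) = Add(Mul(I, Add(-4, I)), 5) = Add(5, Mul(I, Add(-4, I))))
B = Rational(-237113, 40885) (B = Add(Mul(-36, Pow(Add(5, Pow(Rational(-7, 12), 2), Mul(-4, Rational(-7, 12))), -1)), Mul(-82, Pow(74, -1))) = Add(Mul(-36, Pow(Add(5, Rational(49, 144), Rational(7, 3)), -1)), Mul(-82, Rational(1, 74))) = Add(Mul(-36, Pow(Rational(1105, 144), -1)), Rational(-41, 37)) = Add(Mul(-36, Rational(144, 1105)), Rational(-41, 37)) = Add(Rational(-5184, 1105), Rational(-41, 37)) = Rational(-237113, 40885) ≈ -5.7995)
Mul(Function('q')(Function('a')(1)), B) = Mul(5, Rational(-237113, 40885)) = Rational(-237113, 8177)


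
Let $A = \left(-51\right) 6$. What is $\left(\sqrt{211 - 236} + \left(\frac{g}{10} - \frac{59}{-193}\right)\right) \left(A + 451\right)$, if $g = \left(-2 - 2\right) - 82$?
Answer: $- \frac{232116}{193} + 725 i \approx -1202.7 + 725.0 i$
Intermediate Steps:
$g = -86$ ($g = -4 - 82 = -86$)
$A = -306$
$\left(\sqrt{211 - 236} + \left(\frac{g}{10} - \frac{59}{-193}\right)\right) \left(A + 451\right) = \left(\sqrt{211 - 236} - \left(- \frac{59}{193} + \frac{43}{5}\right)\right) \left(-306 + 451\right) = \left(\sqrt{-25} - \frac{8004}{965}\right) 145 = \left(5 i + \left(- \frac{43}{5} + \frac{59}{193}\right)\right) 145 = \left(5 i - \frac{8004}{965}\right) 145 = \left(- \frac{8004}{965} + 5 i\right) 145 = - \frac{232116}{193} + 725 i$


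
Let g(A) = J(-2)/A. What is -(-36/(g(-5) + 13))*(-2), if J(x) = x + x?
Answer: -120/23 ≈ -5.2174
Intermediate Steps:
J(x) = 2*x
g(A) = -4/A (g(A) = (2*(-2))/A = -4/A)
-(-36/(g(-5) + 13))*(-2) = -(-36/(-4/(-5) + 13))*(-2) = -(-36/(-4*(-1/5) + 13))*(-2) = -(-36/(4/5 + 13))*(-2) = -(-36/69/5)*(-2) = -(-36*5/69)*(-2) = -(-60)*(-2)/23 = -1*120/23 = -120/23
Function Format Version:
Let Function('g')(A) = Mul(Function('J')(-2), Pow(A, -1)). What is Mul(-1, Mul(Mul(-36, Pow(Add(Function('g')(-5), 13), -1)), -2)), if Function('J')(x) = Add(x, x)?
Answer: Rational(-120, 23) ≈ -5.2174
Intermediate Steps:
Function('J')(x) = Mul(2, x)
Function('g')(A) = Mul(-4, Pow(A, -1)) (Function('g')(A) = Mul(Mul(2, -2), Pow(A, -1)) = Mul(-4, Pow(A, -1)))
Mul(-1, Mul(Mul(-36, Pow(Add(Function('g')(-5), 13), -1)), -2)) = Mul(-1, Mul(Mul(-36, Pow(Add(Mul(-4, Pow(-5, -1)), 13), -1)), -2)) = Mul(-1, Mul(Mul(-36, Pow(Add(Mul(-4, Rational(-1, 5)), 13), -1)), -2)) = Mul(-1, Mul(Mul(-36, Pow(Add(Rational(4, 5), 13), -1)), -2)) = Mul(-1, Mul(Mul(-36, Pow(Rational(69, 5), -1)), -2)) = Mul(-1, Mul(Mul(-36, Rational(5, 69)), -2)) = Mul(-1, Mul(Rational(-60, 23), -2)) = Mul(-1, Rational(120, 23)) = Rational(-120, 23)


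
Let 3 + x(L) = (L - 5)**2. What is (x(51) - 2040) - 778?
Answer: -705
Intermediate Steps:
x(L) = -3 + (-5 + L)**2 (x(L) = -3 + (L - 5)**2 = -3 + (-5 + L)**2)
(x(51) - 2040) - 778 = ((-3 + (-5 + 51)**2) - 2040) - 778 = ((-3 + 46**2) - 2040) - 778 = ((-3 + 2116) - 2040) - 778 = (2113 - 2040) - 778 = 73 - 778 = -705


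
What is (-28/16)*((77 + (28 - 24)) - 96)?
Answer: 105/4 ≈ 26.250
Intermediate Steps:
(-28/16)*((77 + (28 - 24)) - 96) = (-28*1/16)*((77 + 4) - 96) = -7*(81 - 96)/4 = -7/4*(-15) = 105/4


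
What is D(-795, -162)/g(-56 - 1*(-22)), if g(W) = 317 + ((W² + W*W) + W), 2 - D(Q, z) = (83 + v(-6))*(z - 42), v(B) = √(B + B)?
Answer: 16934/2595 + 136*I*√3/865 ≈ 6.5256 + 0.27232*I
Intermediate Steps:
v(B) = √2*√B (v(B) = √(2*B) = √2*√B)
D(Q, z) = 2 - (-42 + z)*(83 + 2*I*√3) (D(Q, z) = 2 - (83 + √2*√(-6))*(z - 42) = 2 - (83 + √2*(I*√6))*(-42 + z) = 2 - (83 + 2*I*√3)*(-42 + z) = 2 - (-42 + z)*(83 + 2*I*√3))
g(W) = 317 + W + 2*W² (g(W) = 317 + ((W² + W²) + W) = 317 + (2*W² + W) = 317 + (W + 2*W²) = 317 + W + 2*W²)
D(-795, -162)/g(-56 - 1*(-22)) = (3488 - 83*(-162) + 84*I*√3 - 2*I*(-162)*√3)/(317 + (-56 - 1*(-22)) + 2*(-56 - 1*(-22))²) = (3488 + 13446 + 84*I*√3 + 324*I*√3)/(317 + (-56 + 22) + 2*(-56 + 22)²) = (16934 + 408*I*√3)/(317 - 34 + 2*(-34)²) = (16934 + 408*I*√3)/(317 - 34 + 2*1156) = (16934 + 408*I*√3)/(317 - 34 + 2312) = (16934 + 408*I*√3)/2595 = (16934 + 408*I*√3)*(1/2595) = 16934/2595 + 136*I*√3/865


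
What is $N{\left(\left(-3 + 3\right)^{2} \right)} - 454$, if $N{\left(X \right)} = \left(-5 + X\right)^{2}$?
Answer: $-429$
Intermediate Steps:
$N{\left(\left(-3 + 3\right)^{2} \right)} - 454 = \left(-5 + \left(-3 + 3\right)^{2}\right)^{2} - 454 = \left(-5 + 0^{2}\right)^{2} - 454 = \left(-5 + 0\right)^{2} - 454 = \left(-5\right)^{2} - 454 = 25 - 454 = -429$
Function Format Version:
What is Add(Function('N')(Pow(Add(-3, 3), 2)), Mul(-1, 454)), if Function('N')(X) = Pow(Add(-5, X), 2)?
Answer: -429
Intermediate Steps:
Add(Function('N')(Pow(Add(-3, 3), 2)), Mul(-1, 454)) = Add(Pow(Add(-5, Pow(Add(-3, 3), 2)), 2), Mul(-1, 454)) = Add(Pow(Add(-5, Pow(0, 2)), 2), -454) = Add(Pow(Add(-5, 0), 2), -454) = Add(Pow(-5, 2), -454) = Add(25, -454) = -429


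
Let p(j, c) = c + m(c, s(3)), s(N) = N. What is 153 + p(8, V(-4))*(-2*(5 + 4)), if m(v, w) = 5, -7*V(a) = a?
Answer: 369/7 ≈ 52.714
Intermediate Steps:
V(a) = -a/7
p(j, c) = 5 + c (p(j, c) = c + 5 = 5 + c)
153 + p(8, V(-4))*(-2*(5 + 4)) = 153 + (5 - ⅐*(-4))*(-2*(5 + 4)) = 153 + (5 + 4/7)*(-2*9) = 153 + (39/7)*(-18) = 153 - 702/7 = 369/7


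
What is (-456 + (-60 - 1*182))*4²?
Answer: -11168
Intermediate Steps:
(-456 + (-60 - 1*182))*4² = (-456 + (-60 - 182))*16 = (-456 - 242)*16 = -698*16 = -11168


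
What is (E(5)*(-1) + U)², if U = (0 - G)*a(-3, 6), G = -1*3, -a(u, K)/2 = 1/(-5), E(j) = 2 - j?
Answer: 441/25 ≈ 17.640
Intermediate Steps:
a(u, K) = ⅖ (a(u, K) = -2/(-5) = -2*(-⅕) = ⅖)
G = -3
U = 6/5 (U = (0 - 1*(-3))*(⅖) = (0 + 3)*(⅖) = 3*(⅖) = 6/5 ≈ 1.2000)
(E(5)*(-1) + U)² = ((2 - 1*5)*(-1) + 6/5)² = ((2 - 5)*(-1) + 6/5)² = (-3*(-1) + 6/5)² = (3 + 6/5)² = (21/5)² = 441/25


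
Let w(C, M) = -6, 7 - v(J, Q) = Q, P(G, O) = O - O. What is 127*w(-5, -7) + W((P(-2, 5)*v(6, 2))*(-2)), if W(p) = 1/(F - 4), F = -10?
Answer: -10669/14 ≈ -762.07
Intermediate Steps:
P(G, O) = 0
v(J, Q) = 7 - Q
W(p) = -1/14 (W(p) = 1/(-10 - 4) = 1/(-14) = -1/14)
127*w(-5, -7) + W((P(-2, 5)*v(6, 2))*(-2)) = 127*(-6) - 1/14 = -762 - 1/14 = -10669/14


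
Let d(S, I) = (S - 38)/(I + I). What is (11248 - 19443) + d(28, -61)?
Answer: -499890/61 ≈ -8194.9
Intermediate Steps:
d(S, I) = (-38 + S)/(2*I) (d(S, I) = (-38 + S)/((2*I)) = (-38 + S)*(1/(2*I)) = (-38 + S)/(2*I))
(11248 - 19443) + d(28, -61) = (11248 - 19443) + (½)*(-38 + 28)/(-61) = -8195 + (½)*(-1/61)*(-10) = -8195 + 5/61 = -499890/61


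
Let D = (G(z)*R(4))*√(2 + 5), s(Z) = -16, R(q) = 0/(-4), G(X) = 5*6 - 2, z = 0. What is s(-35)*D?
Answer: 0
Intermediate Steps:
G(X) = 28 (G(X) = 30 - 2 = 28)
R(q) = 0 (R(q) = 0*(-¼) = 0)
D = 0 (D = (28*0)*√(2 + 5) = 0*√7 = 0)
s(-35)*D = -16*0 = 0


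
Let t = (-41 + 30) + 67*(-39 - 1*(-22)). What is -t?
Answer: 1150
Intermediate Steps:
t = -1150 (t = -11 + 67*(-39 + 22) = -11 + 67*(-17) = -11 - 1139 = -1150)
-t = -1*(-1150) = 1150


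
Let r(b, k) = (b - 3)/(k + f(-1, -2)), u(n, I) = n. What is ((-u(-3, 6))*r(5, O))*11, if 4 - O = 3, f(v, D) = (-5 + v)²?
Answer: 66/37 ≈ 1.7838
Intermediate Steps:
O = 1 (O = 4 - 1*3 = 4 - 3 = 1)
r(b, k) = (-3 + b)/(36 + k) (r(b, k) = (b - 3)/(k + (-5 - 1)²) = (-3 + b)/(k + (-6)²) = (-3 + b)/(k + 36) = (-3 + b)/(36 + k))
((-u(-3, 6))*r(5, O))*11 = ((-1*(-3))*((-3 + 5)/(36 + 1)))*11 = (3*(2/37))*11 = (6/37)*11 = 66/37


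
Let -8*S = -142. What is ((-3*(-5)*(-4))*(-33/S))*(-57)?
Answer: -451440/71 ≈ -6358.3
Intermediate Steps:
S = 71/4 (S = -⅛*(-142) = 71/4 ≈ 17.750)
((-3*(-5)*(-4))*(-33/S))*(-57) = ((-3*(-5)*(-4))*(-33/71/4))*(-57) = ((15*(-4))*(-33*4/71))*(-57) = -60*(-132/71)*(-57) = (7920/71)*(-57) = -451440/71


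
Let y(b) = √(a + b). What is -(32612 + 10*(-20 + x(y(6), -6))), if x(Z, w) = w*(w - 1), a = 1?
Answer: -32832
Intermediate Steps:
y(b) = √(1 + b)
x(Z, w) = w*(-1 + w)
-(32612 + 10*(-20 + x(y(6), -6))) = -(32612 + 10*(-20 - 6*(-1 - 6))) = -(32612 + 10*(-20 - 6*(-7))) = -(32612 + 10*(-20 + 42)) = -(32612 + 10*22) = -(32612 + 220) = -1*32832 = -32832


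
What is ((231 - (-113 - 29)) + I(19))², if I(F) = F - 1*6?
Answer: 148996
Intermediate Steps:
I(F) = -6 + F (I(F) = F - 6 = -6 + F)
((231 - (-113 - 29)) + I(19))² = ((231 - (-113 - 29)) + (-6 + 19))² = ((231 - 1*(-142)) + 13)² = ((231 + 142) + 13)² = (373 + 13)² = 386² = 148996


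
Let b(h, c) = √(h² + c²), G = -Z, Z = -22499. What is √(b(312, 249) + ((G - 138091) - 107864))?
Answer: √(-223456 + 3*√17705) ≈ 472.29*I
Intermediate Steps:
G = 22499 (G = -1*(-22499) = 22499)
b(h, c) = √(c² + h²)
√(b(312, 249) + ((G - 138091) - 107864)) = √(√(249² + 312²) + ((22499 - 138091) - 107864)) = √(√(62001 + 97344) + (-115592 - 107864)) = √(√159345 - 223456) = √(3*√17705 - 223456) = √(-223456 + 3*√17705)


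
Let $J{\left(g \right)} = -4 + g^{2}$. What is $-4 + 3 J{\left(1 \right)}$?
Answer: $-13$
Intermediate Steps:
$-4 + 3 J{\left(1 \right)} = -4 + 3 \left(-4 + 1^{2}\right) = -4 + 3 \left(-4 + 1\right) = -4 + 3 \left(-3\right) = -4 - 9 = -13$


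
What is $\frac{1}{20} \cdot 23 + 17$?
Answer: $\frac{363}{20} \approx 18.15$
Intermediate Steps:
$\frac{1}{20} \cdot 23 + 17 = \frac{23}{20} + 17 = \frac{363}{20}$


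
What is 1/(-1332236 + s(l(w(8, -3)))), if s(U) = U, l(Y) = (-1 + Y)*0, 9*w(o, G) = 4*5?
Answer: -1/1332236 ≈ -7.5062e-7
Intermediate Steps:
w(o, G) = 20/9 (w(o, G) = (4*5)/9 = (⅑)*20 = 20/9)
l(Y) = 0
1/(-1332236 + s(l(w(8, -3)))) = 1/(-1332236 + 0) = 1/(-1332236) = -1/1332236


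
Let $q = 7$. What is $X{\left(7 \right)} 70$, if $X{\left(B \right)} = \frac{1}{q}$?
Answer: $10$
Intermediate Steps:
$X{\left(B \right)} = \frac{1}{7}$
$X{\left(7 \right)} 70 = \frac{1}{7} \cdot 70 = 10$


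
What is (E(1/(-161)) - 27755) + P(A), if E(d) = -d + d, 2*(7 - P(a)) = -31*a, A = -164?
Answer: -30290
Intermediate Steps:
P(a) = 7 + 31*a/2 (P(a) = 7 - (-31)*a/2 = 7 + 31*a/2)
E(d) = 0
(E(1/(-161)) - 27755) + P(A) = (0 - 27755) + (7 + (31/2)*(-164)) = -27755 + (7 - 2542) = -27755 - 2535 = -30290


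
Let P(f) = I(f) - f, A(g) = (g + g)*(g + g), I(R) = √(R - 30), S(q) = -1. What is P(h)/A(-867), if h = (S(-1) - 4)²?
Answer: -25/3006756 + I*√5/3006756 ≈ -8.3146e-6 + 7.4368e-7*I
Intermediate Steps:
I(R) = √(-30 + R)
A(g) = 4*g² (A(g) = (2*g)*(2*g) = 4*g²)
h = 25 (h = (-1 - 4)² = (-5)² = 25)
P(f) = √(-30 + f) - f
P(h)/A(-867) = (√(-30 + 25) - 1*25)/((4*(-867)²)) = (√(-5) - 25)/((4*751689)) = (I*√5 - 25)/3006756 = (-25 + I*√5)*(1/3006756) = -25/3006756 + I*√5/3006756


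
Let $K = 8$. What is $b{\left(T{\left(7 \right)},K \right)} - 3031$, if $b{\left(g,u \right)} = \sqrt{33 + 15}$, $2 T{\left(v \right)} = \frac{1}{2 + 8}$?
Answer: $-3031 + 4 \sqrt{3} \approx -3024.1$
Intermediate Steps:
$T{\left(v \right)} = \frac{1}{20}$ ($T{\left(v \right)} = \frac{1}{2 \left(2 + 8\right)} = \frac{1}{2 \cdot 10} = \frac{1}{2} \cdot \frac{1}{10} = \frac{1}{20}$)
$b{\left(g,u \right)} = 4 \sqrt{3}$ ($b{\left(g,u \right)} = \sqrt{48} = 4 \sqrt{3}$)
$b{\left(T{\left(7 \right)},K \right)} - 3031 = 4 \sqrt{3} - 3031 = -3031 + 4 \sqrt{3}$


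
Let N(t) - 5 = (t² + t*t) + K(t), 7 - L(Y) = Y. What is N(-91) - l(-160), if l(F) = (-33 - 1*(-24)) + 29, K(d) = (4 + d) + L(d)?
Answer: 16558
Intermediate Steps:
L(Y) = 7 - Y
K(d) = 11 (K(d) = (4 + d) + (7 - d) = 11)
l(F) = 20 (l(F) = (-33 + 24) + 29 = -9 + 29 = 20)
N(t) = 16 + 2*t² (N(t) = 5 + ((t² + t*t) + 11) = 5 + ((t² + t²) + 11) = 5 + (2*t² + 11) = 5 + (11 + 2*t²) = 16 + 2*t²)
N(-91) - l(-160) = (16 + 2*(-91)²) - 1*20 = (16 + 2*8281) - 20 = (16 + 16562) - 20 = 16578 - 20 = 16558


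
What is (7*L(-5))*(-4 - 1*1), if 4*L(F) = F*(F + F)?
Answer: -875/2 ≈ -437.50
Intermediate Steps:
L(F) = F²/2 (L(F) = (F*(F + F))/4 = (F*(2*F))/4 = (2*F²)/4 = F²/2)
(7*L(-5))*(-4 - 1*1) = (7*((½)*(-5)²))*(-4 - 1*1) = (7*((½)*25))*(-4 - 1) = (7*(25/2))*(-5) = (175/2)*(-5) = -875/2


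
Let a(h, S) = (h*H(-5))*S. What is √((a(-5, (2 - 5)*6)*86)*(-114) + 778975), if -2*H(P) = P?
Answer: 5*I*√57077 ≈ 1194.5*I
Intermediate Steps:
H(P) = -P/2
a(h, S) = 5*S*h/2 (a(h, S) = (h*(-½*(-5)))*S = (h*(5/2))*S = (5*h/2)*S = 5*S*h/2)
√((a(-5, (2 - 5)*6)*86)*(-114) + 778975) = √((((5/2)*((2 - 5)*6)*(-5))*86)*(-114) + 778975) = √((((5/2)*(-3*6)*(-5))*86)*(-114) + 778975) = √((((5/2)*(-18)*(-5))*86)*(-114) + 778975) = √((225*86)*(-114) + 778975) = √(19350*(-114) + 778975) = √(-2205900 + 778975) = √(-1426925) = 5*I*√57077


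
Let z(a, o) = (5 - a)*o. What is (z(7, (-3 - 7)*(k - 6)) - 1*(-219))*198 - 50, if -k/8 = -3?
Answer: 114592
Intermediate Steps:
k = 24 (k = -8*(-3) = 24)
z(a, o) = o*(5 - a)
(z(7, (-3 - 7)*(k - 6)) - 1*(-219))*198 - 50 = (((-3 - 7)*(24 - 6))*(5 - 1*7) - 1*(-219))*198 - 50 = ((-10*18)*(5 - 7) + 219)*198 - 50 = (-180*(-2) + 219)*198 - 50 = (360 + 219)*198 - 50 = 579*198 - 50 = 114642 - 50 = 114592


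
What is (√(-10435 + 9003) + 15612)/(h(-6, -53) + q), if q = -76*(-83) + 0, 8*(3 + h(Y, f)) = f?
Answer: 124896/50387 + 16*I*√358/50387 ≈ 2.4787 + 0.0060082*I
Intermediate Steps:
h(Y, f) = -3 + f/8
q = 6308 (q = 6308 + 0 = 6308)
(√(-10435 + 9003) + 15612)/(h(-6, -53) + q) = (√(-10435 + 9003) + 15612)/((-3 + (⅛)*(-53)) + 6308) = (√(-1432) + 15612)/((-3 - 53/8) + 6308) = (2*I*√358 + 15612)/(-77/8 + 6308) = (15612 + 2*I*√358)/(50387/8) = (15612 + 2*I*√358)*(8/50387) = 124896/50387 + 16*I*√358/50387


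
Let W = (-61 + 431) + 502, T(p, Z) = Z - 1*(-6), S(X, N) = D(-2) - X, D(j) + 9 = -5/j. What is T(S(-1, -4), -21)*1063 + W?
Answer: -15073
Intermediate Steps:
D(j) = -9 - 5/j
S(X, N) = -13/2 - X (S(X, N) = (-9 - 5/(-2)) - X = (-9 - 5*(-1/2)) - X = (-9 + 5/2) - X = -13/2 - X)
T(p, Z) = 6 + Z (T(p, Z) = Z + 6 = 6 + Z)
W = 872 (W = 370 + 502 = 872)
T(S(-1, -4), -21)*1063 + W = (6 - 21)*1063 + 872 = -15*1063 + 872 = -15945 + 872 = -15073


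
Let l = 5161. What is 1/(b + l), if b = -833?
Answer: 1/4328 ≈ 0.00023105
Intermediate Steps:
1/(b + l) = 1/(-833 + 5161) = 1/4328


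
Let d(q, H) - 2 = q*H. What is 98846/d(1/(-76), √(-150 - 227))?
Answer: 1141868992/23481 + 7512296*I*√377/23481 ≈ 48630.0 + 6211.9*I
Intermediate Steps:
d(q, H) = 2 + H*q (d(q, H) = 2 + q*H = 2 + H*q)
98846/d(1/(-76), √(-150 - 227)) = 98846/(2 + √(-150 - 227)/(-76)) = 98846/(2 + √(-377)*(-1/76)) = 98846/(2 + (I*√377)*(-1/76)) = 98846/(2 - I*√377/76)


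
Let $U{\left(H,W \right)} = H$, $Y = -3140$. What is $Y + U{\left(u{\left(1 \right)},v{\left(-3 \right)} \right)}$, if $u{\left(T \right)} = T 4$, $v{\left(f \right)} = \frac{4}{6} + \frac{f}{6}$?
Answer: $-3136$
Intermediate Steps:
$v{\left(f \right)} = \frac{2}{3} + \frac{f}{6}$ ($v{\left(f \right)} = 4 \cdot \frac{1}{6} + f \frac{1}{6} = \frac{2}{3} + \frac{f}{6}$)
$u{\left(T \right)} = 4 T$
$Y + U{\left(u{\left(1 \right)},v{\left(-3 \right)} \right)} = -3140 + 4 \cdot 1 = -3140 + 4 = -3136$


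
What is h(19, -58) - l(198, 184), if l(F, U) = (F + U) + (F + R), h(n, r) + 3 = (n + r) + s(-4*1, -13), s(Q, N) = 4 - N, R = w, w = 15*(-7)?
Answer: -500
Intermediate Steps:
w = -105
R = -105
h(n, r) = 14 + n + r (h(n, r) = -3 + ((n + r) + (4 - 1*(-13))) = -3 + ((n + r) + (4 + 13)) = -3 + ((n + r) + 17) = -3 + (17 + n + r) = 14 + n + r)
l(F, U) = -105 + U + 2*F (l(F, U) = (F + U) + (F - 105) = (F + U) + (-105 + F) = -105 + U + 2*F)
h(19, -58) - l(198, 184) = (14 + 19 - 58) - (-105 + 184 + 2*198) = -25 - (-105 + 184 + 396) = -25 - 1*475 = -25 - 475 = -500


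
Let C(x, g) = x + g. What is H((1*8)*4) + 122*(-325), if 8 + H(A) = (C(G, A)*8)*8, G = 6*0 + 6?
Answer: -37226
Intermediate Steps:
G = 6 (G = 0 + 6 = 6)
C(x, g) = g + x
H(A) = 376 + 64*A (H(A) = -8 + ((A + 6)*8)*8 = -8 + ((6 + A)*8)*8 = -8 + (48 + 8*A)*8 = -8 + (384 + 64*A) = 376 + 64*A)
H((1*8)*4) + 122*(-325) = (376 + 64*((1*8)*4)) + 122*(-325) = (376 + 64*(8*4)) - 39650 = (376 + 64*32) - 39650 = (376 + 2048) - 39650 = 2424 - 39650 = -37226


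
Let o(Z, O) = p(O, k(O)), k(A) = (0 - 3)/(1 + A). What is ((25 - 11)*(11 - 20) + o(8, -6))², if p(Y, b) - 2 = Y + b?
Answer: 418609/25 ≈ 16744.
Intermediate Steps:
k(A) = -3/(1 + A)
p(Y, b) = 2 + Y + b (p(Y, b) = 2 + (Y + b) = 2 + Y + b)
o(Z, O) = 2 + O - 3/(1 + O)
((25 - 11)*(11 - 20) + o(8, -6))² = ((25 - 11)*(11 - 20) + (-3 + (1 - 6)*(2 - 6))/(1 - 6))² = (14*(-9) + (-3 - 5*(-4))/(-5))² = (-126 - (-3 + 20)/5)² = (-126 - ⅕*17)² = (-126 - 17/5)² = (-647/5)² = 418609/25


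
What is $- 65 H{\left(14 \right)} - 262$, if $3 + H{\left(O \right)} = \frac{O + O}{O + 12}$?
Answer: $-137$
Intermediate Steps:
$H{\left(O \right)} = -3 + \frac{2 O}{12 + O}$ ($H{\left(O \right)} = -3 + \frac{O + O}{O + 12} = -3 + \frac{2 O}{12 + O}$)
$- 65 H{\left(14 \right)} - 262 = - 65 \frac{-36 - 14}{12 + 14} - 262 = - 65 \frac{-36 - 14}{26} - 262 = - 65 \cdot \frac{1}{26} \left(-50\right) - 262 = \left(-65\right) \left(- \frac{25}{13}\right) - 262 = 125 - 262 = -137$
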